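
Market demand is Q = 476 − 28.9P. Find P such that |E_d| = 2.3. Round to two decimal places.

Set −bP/(a − bP) = −2.3 ⇒ bP = 2.3(a − bP) ⇒ bP(1+2.3) = 2.3·a.
P = 2.3·476/(28.9·3.3) ≈ 11.48.

11.48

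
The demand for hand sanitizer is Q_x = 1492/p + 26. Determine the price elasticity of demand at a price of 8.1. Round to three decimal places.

At p = 8.1, Q_x = 210.1975.
dQ_x/dp = −1492/p² = −22.7404.
Point elasticity E = (dQ_x/dp)·(p/Q_x) = -22.7404 × 8.1/210.1975 ≈ -0.876.
|E| < 1, so demand is inelastic at this price.

-0.876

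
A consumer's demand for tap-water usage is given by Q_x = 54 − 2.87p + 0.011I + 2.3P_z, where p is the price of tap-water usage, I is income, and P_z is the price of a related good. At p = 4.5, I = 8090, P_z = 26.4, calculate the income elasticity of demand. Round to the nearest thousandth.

0.466

Q_x = 54 − 2.87(4.5) + 0.011(8090) + 2.3(26.4) = 54 − 12.915 + 88.99 + 60.72 = 190.795.
∂Q_x/∂I = +0.011, so E_I = 0.011·(8090/190.795) ≈ 0.466.
E_I ∈ (0,1): normal good (necessity).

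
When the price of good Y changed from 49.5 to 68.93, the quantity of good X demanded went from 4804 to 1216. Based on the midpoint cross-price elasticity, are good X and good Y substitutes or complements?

%ΔQ_x = (1216 − 4804)/[(4804+1216)/2] = -3588/3010 ≈ -1.1920.
%ΔP_y = (68.93 − 49.5)/[(49.5+68.93)/2] ≈ 0.3281.
E_xy = -1.1920/0.3281 ≈ -3.633.
E_xy < 0, so the goods are complements.

complements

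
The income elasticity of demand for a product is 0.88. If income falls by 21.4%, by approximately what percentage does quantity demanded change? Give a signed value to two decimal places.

%ΔQ ≈ E × %ΔI = (0.88) × (-21.4%) ≈ -18.83%.

-18.83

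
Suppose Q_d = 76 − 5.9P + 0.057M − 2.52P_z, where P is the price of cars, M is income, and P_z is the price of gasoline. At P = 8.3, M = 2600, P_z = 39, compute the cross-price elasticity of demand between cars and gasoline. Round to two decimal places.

-1.28

Evaluating quantity at (P, M, P_z) gives Q_d = 76 − 5.9(8.3) + 0.057(2600) − 2.52(39) = 76 − 48.97 + 148.2 − 98.28 = 76.95.
∂Q_d/∂P_z = −2.52, so E_xy = -2.52·(39/76.95) ≈ -1.28.
E_xy < 0: the goods are complements.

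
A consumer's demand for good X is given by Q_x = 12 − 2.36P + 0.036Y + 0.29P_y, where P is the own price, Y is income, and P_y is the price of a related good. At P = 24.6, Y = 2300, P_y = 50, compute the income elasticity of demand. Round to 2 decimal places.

At the given point, Q_x = 12 − 2.36(24.6) + 0.036(2300) + 0.29(50) = 12 − 58.056 + 82.8 + 14.5 = 51.244.
∂Q_x/∂Y = +0.036, so E_I = 0.036·(2300/51.244) ≈ 1.62.
E_I > 1: normal good (luxury).

1.62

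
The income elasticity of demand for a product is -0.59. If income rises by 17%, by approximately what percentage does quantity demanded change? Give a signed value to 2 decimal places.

%ΔQ ≈ E × %ΔI = (-0.59) × (17%) = -10.03%.

-10.03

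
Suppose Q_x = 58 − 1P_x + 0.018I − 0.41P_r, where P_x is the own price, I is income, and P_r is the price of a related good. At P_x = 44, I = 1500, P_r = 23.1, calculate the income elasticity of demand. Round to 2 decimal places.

0.86

First evaluate Q_x: 58 − 1(44) + 0.018(1500) − 0.41(23.1) = 58 − 44 + 27 − 9.471 = 31.529.
∂Q_x/∂I = +0.018, so E_I = 0.018·(1500/31.529) ≈ 0.86.
E_I ∈ (0,1): normal good (necessity).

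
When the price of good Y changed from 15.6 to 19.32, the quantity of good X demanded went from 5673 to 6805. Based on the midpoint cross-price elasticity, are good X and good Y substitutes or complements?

substitutes

%ΔQ_x = (6805 − 5673)/[(5673+6805)/2] = 1132/6239 ≈ 0.1814.
%ΔP_y = (19.32 − 15.6)/[(15.6+19.32)/2] ≈ 0.2131.
E_xy = 0.1814/0.2131 ≈ 0.852.
E_xy > 0, so the goods are substitutes.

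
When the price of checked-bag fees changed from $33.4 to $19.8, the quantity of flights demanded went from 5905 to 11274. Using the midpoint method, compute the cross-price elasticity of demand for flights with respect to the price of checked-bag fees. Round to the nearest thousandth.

%ΔQ_x = (11274 − 5905)/[(5905+11274)/2] = 5369/8589.5 ≈ 0.6251.
%ΔP_y = (19.8 − 33.4)/[(33.4+19.8)/2] ≈ -0.5113.
E_xy = 0.6251/-0.5113 ≈ -1.223.
E_xy < 0, so flights and checked-bag fees are complements.

-1.223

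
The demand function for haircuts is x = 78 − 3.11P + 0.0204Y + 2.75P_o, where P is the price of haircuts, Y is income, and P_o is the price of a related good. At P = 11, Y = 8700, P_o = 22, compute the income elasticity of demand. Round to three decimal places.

0.630

First evaluate x: 78 − 3.11(11) + 0.0204(8700) + 2.75(22) = 78 − 34.21 + 177.48 + 60.5 = 281.77.
∂x/∂Y = +0.0204, so E_I = 0.0204·(8700/281.77) ≈ 0.630.
E_I ∈ (0,1): normal good (necessity).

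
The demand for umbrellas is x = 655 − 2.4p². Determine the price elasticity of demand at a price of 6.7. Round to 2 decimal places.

-0.39

At p = 6.7, x = 547.264.
dx/dp = −2·2.4·p = −32.16.
Point elasticity E = (dx/dp)·(p/x) = -32.16 × 6.7/547.264 ≈ -0.39.
|E| < 1, so demand is inelastic at this price.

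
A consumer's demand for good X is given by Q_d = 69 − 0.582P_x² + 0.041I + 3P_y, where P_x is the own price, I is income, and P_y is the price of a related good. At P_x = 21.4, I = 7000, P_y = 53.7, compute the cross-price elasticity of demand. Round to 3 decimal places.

Substituting, Q_d = 69 − 0.582(21.4)² + 0.041(7000) + 3(53.7) = 69 − 266.5327 + 287 + 161.1 = 250.5673.
∂Q_d/∂P_y = +3, so E_xy = 3·(53.7/250.5673) ≈ 0.643.
E_xy > 0: the goods are substitutes.

0.643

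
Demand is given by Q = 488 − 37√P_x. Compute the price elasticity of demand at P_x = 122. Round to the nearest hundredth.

-2.58

At P_x = 122, Q = 79.3216.
dQ/dP_x = −37/(2√P_x) = −37/(2·11.0454).
Point elasticity E = (dQ/dP_x)·(P_x/Q) = -1.6749 × 122/79.3216 ≈ -2.58.
|E| > 1, so demand is elastic at this price.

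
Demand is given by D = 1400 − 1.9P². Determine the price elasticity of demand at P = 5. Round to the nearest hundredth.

At P = 5, D = 1352.5.
dD/dP = −2·1.9·P = −19.
Point elasticity E = (dD/dP)·(P/D) = -19 × 5/1352.5 ≈ -0.07.
|E| < 1, so demand is inelastic at this price.

-0.07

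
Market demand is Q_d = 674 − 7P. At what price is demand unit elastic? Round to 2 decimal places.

48.14

For linear demand Q_d = a − bP, E = −bP/(a − bP). |E| = 1 ⇒ bP = a − bP ⇒ P = a/(2b).
P = 674/(2·7) ≈ 48.14.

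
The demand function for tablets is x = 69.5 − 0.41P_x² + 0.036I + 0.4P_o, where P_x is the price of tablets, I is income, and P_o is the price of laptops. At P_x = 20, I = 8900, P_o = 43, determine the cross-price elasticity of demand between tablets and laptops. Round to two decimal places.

0.07

Evaluating quantity at (P_x, I, P_o) gives x = 69.5 − 0.41(20)² + 0.036(8900) + 0.4(43) = 69.5 − 164 + 320.4 + 17.2 = 243.1.
∂x/∂P_o = +0.4, so E_xy = 0.4·(43/243.1) ≈ 0.07.
E_xy > 0: the goods are substitutes.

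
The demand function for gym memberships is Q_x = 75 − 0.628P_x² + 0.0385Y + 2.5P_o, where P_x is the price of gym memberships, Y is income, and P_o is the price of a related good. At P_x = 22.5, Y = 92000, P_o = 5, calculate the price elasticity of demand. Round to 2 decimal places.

First evaluate Q_x: 75 − 0.628(22.5)² + 0.0385(92000) + 2.5(5) = 75 − 317.925 + 3542 + 12.5 = 3311.575.
∂Q_x/∂P_x = −2·0.628·P_x = -28.26, so E_p = -28.26·(22.5/3311.575) ≈ -0.19.
|E_p| < 1: demand is inelastic.

-0.19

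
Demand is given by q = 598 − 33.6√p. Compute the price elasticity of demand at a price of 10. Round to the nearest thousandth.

At p = 10, q = 491.7475.
dq/dp = −33.6/(2√p) = −33.6/(2·3.1623).
Point elasticity E = (dq/dp)·(p/q) = -5.3126 × 10/491.7475 ≈ -0.108.
|E| < 1, so demand is inelastic at this price.

-0.108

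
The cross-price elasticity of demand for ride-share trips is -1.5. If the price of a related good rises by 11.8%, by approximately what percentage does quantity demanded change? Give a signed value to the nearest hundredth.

-17.70

%ΔQ ≈ E × %ΔP_y = (-1.5) × (11.8%) = -17.70%.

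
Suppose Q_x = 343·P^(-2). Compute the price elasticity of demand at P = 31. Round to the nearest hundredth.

-2.00

For a Cobb–Douglas (constant-elasticity) form Q_x = A·P^α·…, the elasticity with respect to P equals the exponent α at every point.
Here the exponent on P is -2, so the price elasticity of demand is -2.00.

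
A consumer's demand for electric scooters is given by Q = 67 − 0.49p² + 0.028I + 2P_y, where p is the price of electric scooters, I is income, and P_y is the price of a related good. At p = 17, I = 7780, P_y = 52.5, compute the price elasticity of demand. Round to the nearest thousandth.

-1.141

Evaluating quantity at (p, I, P_y) gives Q = 67 − 0.49(17)² + 0.028(7780) + 2(52.5) = 67 − 141.61 + 217.84 + 105 = 248.23.
∂Q/∂p = −2·0.49·p = -16.66, so E_p = -16.66·(17/248.23) ≈ -1.141.
|E_p| > 1: demand is elastic.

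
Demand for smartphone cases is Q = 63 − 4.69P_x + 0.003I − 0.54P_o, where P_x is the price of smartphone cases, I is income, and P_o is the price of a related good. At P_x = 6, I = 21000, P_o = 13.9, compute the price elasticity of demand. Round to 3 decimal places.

Substituting, Q = 63 − 4.69(6) + 0.003(21000) − 0.54(13.9) = 63 − 28.14 + 63 − 7.506 = 90.354.
∂Q/∂P_x = −4.69, so E_p = (−4.69)·(6/90.354) ≈ -0.311.
|E_p| < 1: demand is inelastic.

-0.311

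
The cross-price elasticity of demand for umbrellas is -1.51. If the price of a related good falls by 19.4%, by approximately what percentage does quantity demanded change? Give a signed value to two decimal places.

29.29

%ΔQ ≈ E × %ΔP_y = (-1.51) × (-19.4%) ≈ 29.29%.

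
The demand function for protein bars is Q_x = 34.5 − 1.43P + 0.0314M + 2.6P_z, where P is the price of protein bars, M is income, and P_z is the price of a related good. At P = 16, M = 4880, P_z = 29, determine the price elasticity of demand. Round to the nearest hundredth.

Q_x = 34.5 − 1.43(16) + 0.0314(4880) + 2.6(29) = 34.5 − 22.88 + 153.232 + 75.4 = 240.252.
∂Q_x/∂P = −1.43, so E_p = (−1.43)·(16/240.252) ≈ -0.10.
|E_p| < 1: demand is inelastic.

-0.10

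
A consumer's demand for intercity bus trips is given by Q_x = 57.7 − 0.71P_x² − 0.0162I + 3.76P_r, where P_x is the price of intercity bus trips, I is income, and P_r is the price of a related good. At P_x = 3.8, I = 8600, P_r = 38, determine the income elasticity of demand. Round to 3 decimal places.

-2.731

First evaluate Q_x: 57.7 − 0.71(3.8)² − 0.0162(8600) + 3.76(38) = 57.7 − 10.2524 − 139.32 + 142.88 = 51.0076.
∂Q_x/∂I = −0.0162, so E_I = -0.0162·(8600/51.0076) ≈ -2.731.
E_I < 0: inferior good.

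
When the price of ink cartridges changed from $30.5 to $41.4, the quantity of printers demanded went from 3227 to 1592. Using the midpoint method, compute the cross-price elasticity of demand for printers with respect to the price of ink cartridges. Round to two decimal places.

%ΔQ_x = (1592 − 3227)/[(3227+1592)/2] = -1635/2409.5 ≈ -0.6786.
%ΔP_y = (41.4 − 30.5)/[(30.5+41.4)/2] ≈ 0.3032.
E_xy = -0.6786/0.3032 ≈ -2.24.
E_xy < 0, so printers and ink cartridges are complements.

-2.24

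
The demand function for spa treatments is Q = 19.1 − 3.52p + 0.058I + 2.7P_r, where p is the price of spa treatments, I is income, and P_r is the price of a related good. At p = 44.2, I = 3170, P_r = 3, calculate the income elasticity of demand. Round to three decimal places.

First evaluate Q: 19.1 − 3.52(44.2) + 0.058(3170) + 2.7(3) = 19.1 − 155.584 + 183.86 + 8.1 = 55.476.
∂Q/∂I = +0.058, so E_I = 0.058·(3170/55.476) ≈ 3.314.
E_I > 1: normal good (luxury).

3.314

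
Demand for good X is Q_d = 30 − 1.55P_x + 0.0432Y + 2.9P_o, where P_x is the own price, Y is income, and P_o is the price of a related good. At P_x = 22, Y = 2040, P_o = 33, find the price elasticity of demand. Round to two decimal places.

-0.19

First evaluate Q_d: 30 − 1.55(22) + 0.0432(2040) + 2.9(33) = 30 − 34.1 + 88.128 + 95.7 = 179.728.
∂Q_d/∂P_x = −1.55, so E_p = (−1.55)·(22/179.728) ≈ -0.19.
|E_p| < 1: demand is inelastic.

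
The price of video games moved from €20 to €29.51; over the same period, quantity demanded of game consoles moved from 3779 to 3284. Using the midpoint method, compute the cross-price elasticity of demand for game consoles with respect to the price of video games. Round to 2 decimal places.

-0.36

%ΔQ_x = (3284 − 3779)/[(3779+3284)/2] = -495/3531.5 ≈ -0.1402.
%ΔP_y = (29.51 − 20)/[(20+29.51)/2] ≈ 0.3842.
E_xy = -0.1402/0.3842 ≈ -0.36.
E_xy < 0, so game consoles and video games are complements.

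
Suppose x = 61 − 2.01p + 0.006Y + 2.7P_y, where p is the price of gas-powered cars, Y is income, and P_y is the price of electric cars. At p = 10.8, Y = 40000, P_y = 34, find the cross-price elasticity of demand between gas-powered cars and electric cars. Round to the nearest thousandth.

Evaluating quantity at (p, Y, P_y) gives x = 61 − 2.01(10.8) + 0.006(40000) + 2.7(34) = 61 − 21.708 + 240 + 91.8 = 371.092.
∂x/∂P_y = +2.7, so E_xy = 2.7·(34/371.092) ≈ 0.247.
E_xy > 0: the goods are substitutes.

0.247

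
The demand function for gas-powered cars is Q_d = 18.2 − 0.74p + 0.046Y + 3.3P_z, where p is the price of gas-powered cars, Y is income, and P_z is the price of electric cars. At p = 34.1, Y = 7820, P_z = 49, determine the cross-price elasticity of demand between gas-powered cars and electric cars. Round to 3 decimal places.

First evaluate Q_d: 18.2 − 0.74(34.1) + 0.046(7820) + 3.3(49) = 18.2 − 25.234 + 359.72 + 161.7 = 514.386.
∂Q_d/∂P_z = +3.3, so E_xy = 3.3·(49/514.386) ≈ 0.314.
E_xy > 0: the goods are substitutes.

0.314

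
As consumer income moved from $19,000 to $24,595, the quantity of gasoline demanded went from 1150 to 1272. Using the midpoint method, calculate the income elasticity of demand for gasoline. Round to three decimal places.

%ΔQ = (1272 − 1150)/[(1150+1272)/2] = 122/1211 ≈ 0.1007.
%ΔI = (24,595 − 19,000)/[(19,000+24,595)/2] = 5595/21797.5 ≈ 0.2567.
E_I = %ΔQ/%ΔI ≈ 0.392.
E_I ∈ (0,1): normal good (necessity).

0.392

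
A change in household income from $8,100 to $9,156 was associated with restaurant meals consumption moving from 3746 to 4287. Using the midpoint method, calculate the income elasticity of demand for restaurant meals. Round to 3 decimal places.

%ΔQ = (4287 − 3746)/[(3746+4287)/2] = 541/4016.5 ≈ 0.1347.
%ΔM = (9,156 − 8,100)/[(8,100+9,156)/2] = 1056/8628 ≈ 0.1224.
E_I = %ΔQ/%ΔM ≈ 1.101.
E_I > 1: normal good (luxury).

1.101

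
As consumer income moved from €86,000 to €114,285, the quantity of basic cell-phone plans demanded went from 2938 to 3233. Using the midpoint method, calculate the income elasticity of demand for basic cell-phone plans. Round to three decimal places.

0.339

%ΔQ = (3233 − 2938)/[(2938+3233)/2] = 295/3085.5 ≈ 0.0956.
%ΔI = (114,285 − 86,000)/[(86,000+114,285)/2] = 28285/100142.5 ≈ 0.2824.
E_I = %ΔQ/%ΔI ≈ 0.339.
E_I ∈ (0,1): normal good (necessity).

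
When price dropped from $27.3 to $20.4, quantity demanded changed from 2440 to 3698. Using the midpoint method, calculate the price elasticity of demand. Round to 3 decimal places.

%Δq = (3698 − 2440)/[(2440 + 3698)/2] = 1258/3069 ≈ 0.4099.
%ΔP = (20.4 − 27.3)/[(27.3 + 20.4)/2] = -6.9/23.85 ≈ -0.2893.
Arc elasticity E = %Δq/%ΔP ≈ 0.4099/-0.2893 ≈ -1.417.
|E| > 1: demand is elastic over this range.

-1.417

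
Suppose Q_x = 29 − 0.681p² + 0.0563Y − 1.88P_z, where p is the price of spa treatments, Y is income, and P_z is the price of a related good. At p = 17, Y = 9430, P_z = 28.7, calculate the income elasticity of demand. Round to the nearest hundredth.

First evaluate Q_x: 29 − 0.681(17)² + 0.0563(9430) − 1.88(28.7) = 29 − 196.809 + 530.909 − 53.956 = 309.144.
∂Q_x/∂Y = +0.0563, so E_I = 0.0563·(9430/309.144) ≈ 1.72.
E_I > 1: normal good (luxury).

1.72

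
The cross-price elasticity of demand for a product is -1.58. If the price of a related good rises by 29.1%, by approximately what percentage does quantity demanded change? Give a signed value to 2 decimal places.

-45.98

%ΔQ ≈ E × %ΔP_y = (-1.58) × (29.1%) ≈ -45.98%.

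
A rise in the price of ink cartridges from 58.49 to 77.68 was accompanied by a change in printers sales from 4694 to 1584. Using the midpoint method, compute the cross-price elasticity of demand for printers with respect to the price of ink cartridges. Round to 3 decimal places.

-3.515

%ΔQ_x = (1584 − 4694)/[(4694+1584)/2] = -3110/3139 ≈ -0.9908.
%ΔP_y = (77.68 − 58.49)/[(58.49+77.68)/2] ≈ 0.2819.
E_xy = -0.9908/0.2819 ≈ -3.515.
E_xy < 0, so printers and ink cartridges are complements.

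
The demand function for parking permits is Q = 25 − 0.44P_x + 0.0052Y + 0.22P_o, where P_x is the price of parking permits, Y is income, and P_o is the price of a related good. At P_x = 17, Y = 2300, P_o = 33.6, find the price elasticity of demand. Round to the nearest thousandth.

Substituting, Q = 25 − 0.44(17) + 0.0052(2300) + 0.22(33.6) = 25 − 7.48 + 11.96 + 7.392 = 36.872.
∂Q/∂P_x = −0.44, so E_p = (−0.44)·(17/36.872) ≈ -0.203.
|E_p| < 1: demand is inelastic.

-0.203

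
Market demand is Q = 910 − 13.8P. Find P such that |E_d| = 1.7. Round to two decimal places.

Set −bP/(a − bP) = −1.7 ⇒ bP = 1.7(a − bP) ⇒ bP(1+1.7) = 1.7·a.
P = 1.7·910/(13.8·2.7) ≈ 41.52.

41.52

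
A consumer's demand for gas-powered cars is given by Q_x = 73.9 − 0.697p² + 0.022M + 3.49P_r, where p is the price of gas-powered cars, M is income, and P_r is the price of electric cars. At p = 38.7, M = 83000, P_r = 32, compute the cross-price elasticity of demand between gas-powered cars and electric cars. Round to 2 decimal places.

0.12

At the given point, Q_x = 73.9 − 0.697(38.7)² + 0.022(83000) + 3.49(32) = 73.9 − 1043.8899 + 1826 + 111.68 = 967.6901.
∂Q_x/∂P_r = +3.49, so E_xy = 3.49·(32/967.6901) ≈ 0.12.
E_xy > 0: the goods are substitutes.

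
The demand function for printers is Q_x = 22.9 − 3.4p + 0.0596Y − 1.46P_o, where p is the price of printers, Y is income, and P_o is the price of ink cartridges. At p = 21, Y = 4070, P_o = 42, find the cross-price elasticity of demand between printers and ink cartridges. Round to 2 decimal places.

At the given point, Q_x = 22.9 − 3.4(21) + 0.0596(4070) − 1.46(42) = 22.9 − 71.4 + 242.572 − 61.32 = 132.752.
∂Q_x/∂P_o = −1.46, so E_xy = -1.46·(42/132.752) ≈ -0.46.
E_xy < 0: the goods are complements.

-0.46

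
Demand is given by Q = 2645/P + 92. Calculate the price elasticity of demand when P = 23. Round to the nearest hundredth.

At P = 23, Q = 207.
dQ/dP = −2645/P² = −5.
Point elasticity E = (dQ/dP)·(P/Q) = -5 × 23/207 ≈ -0.56.
|E| < 1, so demand is inelastic at this price.

-0.56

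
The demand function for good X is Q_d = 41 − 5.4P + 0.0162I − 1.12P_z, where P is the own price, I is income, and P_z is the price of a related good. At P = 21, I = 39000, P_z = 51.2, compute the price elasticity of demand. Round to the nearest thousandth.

First evaluate Q_d: 41 − 5.4(21) + 0.0162(39000) − 1.12(51.2) = 41 − 113.4 + 631.8 − 57.344 = 502.056.
∂Q_d/∂P = −5.4, so E_p = (−5.4)·(21/502.056) ≈ -0.226.
|E_p| < 1: demand is inelastic.

-0.226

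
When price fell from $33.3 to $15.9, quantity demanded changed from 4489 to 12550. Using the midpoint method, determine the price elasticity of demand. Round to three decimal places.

-1.338

%Δq = (12550 − 4489)/[(4489 + 12550)/2] = 8061/8519.5 ≈ 0.9462.
%Δp = (15.9 − 33.3)/[(33.3 + 15.9)/2] = -17.4/24.6 ≈ -0.7073.
Arc elasticity E = %Δq/%Δp ≈ 0.9462/-0.7073 ≈ -1.338.
|E| > 1: demand is elastic over this range.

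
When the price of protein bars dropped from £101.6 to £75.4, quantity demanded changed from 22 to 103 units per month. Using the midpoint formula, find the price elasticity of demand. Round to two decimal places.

%Δq = (103 − 22)/[(22 + 103)/2] = 81/62.5 ≈ 1.2960.
%Δp = (75.4 − 101.6)/[(101.6 + 75.4)/2] = -26.2/88.5 ≈ -0.2960.
Arc elasticity E = %Δq/%Δp ≈ 1.2960/-0.2960 ≈ -4.38.
|E| > 1: demand is elastic over this range.

-4.38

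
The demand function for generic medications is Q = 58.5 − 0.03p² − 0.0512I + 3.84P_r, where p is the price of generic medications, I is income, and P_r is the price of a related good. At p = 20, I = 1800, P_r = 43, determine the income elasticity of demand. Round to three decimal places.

-0.771

First evaluate Q: 58.5 − 0.03(20)² − 0.0512(1800) + 3.84(43) = 58.5 − 12 − 92.16 + 165.12 = 119.46.
∂Q/∂I = −0.0512, so E_I = -0.0512·(1800/119.46) ≈ -0.771.
E_I < 0: inferior good.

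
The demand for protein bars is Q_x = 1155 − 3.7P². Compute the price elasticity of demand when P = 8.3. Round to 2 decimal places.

-0.57

At P = 8.3, Q_x = 900.107.
dQ_x/dP = −2·3.7·P = −61.42.
Point elasticity E = (dQ_x/dP)·(P/Q_x) = -61.42 × 8.3/900.107 ≈ -0.57.
|E| < 1, so demand is inelastic at this price.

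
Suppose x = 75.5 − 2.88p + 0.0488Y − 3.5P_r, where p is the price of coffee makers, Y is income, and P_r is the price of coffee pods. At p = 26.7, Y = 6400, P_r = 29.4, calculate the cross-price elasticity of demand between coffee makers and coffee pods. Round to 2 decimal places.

Substituting, x = 75.5 − 2.88(26.7) + 0.0488(6400) − 3.5(29.4) = 75.5 − 76.896 + 312.32 − 102.9 = 208.024.
∂x/∂P_r = −3.5, so E_xy = -3.5·(29.4/208.024) ≈ -0.49.
E_xy < 0: the goods are complements.

-0.49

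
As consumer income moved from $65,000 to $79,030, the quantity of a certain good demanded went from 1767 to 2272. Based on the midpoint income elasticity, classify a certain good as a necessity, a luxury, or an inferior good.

luxury

%ΔQ = (2272 − 1767)/[(1767+2272)/2] = 505/2019.5 ≈ 0.2501.
%ΔY = (79,030 − 65,000)/[(65,000+79,030)/2] = 14030/72015 ≈ 0.1948.
E_I = %ΔQ/%ΔY ≈ 1.284.
E_I > 1: normal good (luxury).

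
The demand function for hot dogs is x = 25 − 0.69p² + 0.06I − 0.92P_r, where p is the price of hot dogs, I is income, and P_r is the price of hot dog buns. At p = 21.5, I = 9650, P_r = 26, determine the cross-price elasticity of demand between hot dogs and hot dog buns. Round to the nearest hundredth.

Substituting, x = 25 − 0.69(21.5)² + 0.06(9650) − 0.92(26) = 25 − 318.9525 + 579 − 23.92 = 261.1275.
∂x/∂P_r = −0.92, so E_xy = -0.92·(26/261.1275) ≈ -0.09.
E_xy < 0: the goods are complements.

-0.09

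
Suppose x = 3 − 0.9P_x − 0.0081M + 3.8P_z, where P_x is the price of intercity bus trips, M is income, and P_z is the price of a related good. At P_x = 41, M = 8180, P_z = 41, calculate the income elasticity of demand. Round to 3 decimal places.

-1.191

x = 3 − 0.9(41) − 0.0081(8180) + 3.8(41) = 3 − 36.9 − 66.258 + 155.8 = 55.642.
∂x/∂M = −0.0081, so E_I = -0.0081·(8180/55.642) ≈ -1.191.
E_I < 0: inferior good.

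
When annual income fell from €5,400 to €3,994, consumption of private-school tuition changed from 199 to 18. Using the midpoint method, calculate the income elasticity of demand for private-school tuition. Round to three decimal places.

%ΔQ = (18 − 199)/[(199+18)/2] = -181/108.5 ≈ -1.6682.
%ΔY = (3,994 − 5,400)/[(5,400+3,994)/2] = -1406/4697 ≈ -0.2993.
E_I = %ΔQ/%ΔY ≈ 5.573.
E_I > 1: normal good (luxury).

5.573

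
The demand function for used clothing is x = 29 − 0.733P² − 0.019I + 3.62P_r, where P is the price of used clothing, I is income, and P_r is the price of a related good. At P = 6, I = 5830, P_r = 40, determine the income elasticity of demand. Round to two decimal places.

At the given point, x = 29 − 0.733(6)² − 0.019(5830) + 3.62(40) = 29 − 26.388 − 110.77 + 144.8 = 36.642.
∂x/∂I = −0.019, so E_I = -0.019·(5830/36.642) ≈ -3.02.
E_I < 0: inferior good.

-3.02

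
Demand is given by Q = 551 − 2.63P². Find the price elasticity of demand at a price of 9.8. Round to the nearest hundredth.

-1.69

At P = 9.8, Q = 298.4148.
dQ/dP = −2·2.63·P = −51.548.
Point elasticity E = (dQ/dP)·(P/Q) = -51.548 × 9.8/298.4148 ≈ -1.69.
|E| > 1, so demand is elastic at this price.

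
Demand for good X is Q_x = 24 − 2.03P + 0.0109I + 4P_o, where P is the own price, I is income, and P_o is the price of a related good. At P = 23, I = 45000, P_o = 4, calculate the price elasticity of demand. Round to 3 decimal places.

-0.097

Evaluating quantity at (P, I, P_o) gives Q_x = 24 − 2.03(23) + 0.0109(45000) + 4(4) = 24 − 46.69 + 490.5 + 16 = 483.81.
∂Q_x/∂P = −2.03, so E_p = (−2.03)·(23/483.81) ≈ -0.097.
|E_p| < 1: demand is inelastic.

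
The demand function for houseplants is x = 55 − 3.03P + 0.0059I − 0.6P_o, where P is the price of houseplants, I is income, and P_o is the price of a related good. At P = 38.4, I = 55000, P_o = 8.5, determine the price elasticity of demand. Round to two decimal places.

At the given point, x = 55 − 3.03(38.4) + 0.0059(55000) − 0.6(8.5) = 55 − 116.352 + 324.5 − 5.1 = 258.048.
∂x/∂P = −3.03, so E_p = (−3.03)·(38.4/258.048) ≈ -0.45.
|E_p| < 1: demand is inelastic.

-0.45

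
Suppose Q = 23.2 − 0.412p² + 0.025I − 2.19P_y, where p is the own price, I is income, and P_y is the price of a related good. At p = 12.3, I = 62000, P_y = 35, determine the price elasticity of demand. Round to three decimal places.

-0.087

Evaluating quantity at (p, I, P_y) gives Q = 23.2 − 0.412(12.3)² + 0.025(62000) − 2.19(35) = 23.2 − 62.3315 + 1550 − 76.65 = 1434.2185.
∂Q/∂p = −2·0.412·p = -10.1352, so E_p = -10.1352·(12.3/1434.2185) ≈ -0.087.
|E_p| < 1: demand is inelastic.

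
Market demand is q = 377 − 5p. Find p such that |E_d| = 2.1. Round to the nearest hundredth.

51.08

Set −bp/(a − bp) = −2.1 ⇒ bp = 2.1(a − bp) ⇒ bp(1+2.1) = 2.1·a.
p = 2.1·377/(5·3.1) ≈ 51.08.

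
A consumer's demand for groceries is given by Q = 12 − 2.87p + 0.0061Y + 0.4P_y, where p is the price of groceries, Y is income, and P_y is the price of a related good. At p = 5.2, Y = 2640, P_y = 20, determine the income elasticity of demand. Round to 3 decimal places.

At the given point, Q = 12 − 2.87(5.2) + 0.0061(2640) + 0.4(20) = 12 − 14.924 + 16.104 + 8 = 21.18.
∂Q/∂Y = +0.0061, so E_I = 0.0061·(2640/21.18) ≈ 0.760.
E_I ∈ (0,1): normal good (necessity).

0.760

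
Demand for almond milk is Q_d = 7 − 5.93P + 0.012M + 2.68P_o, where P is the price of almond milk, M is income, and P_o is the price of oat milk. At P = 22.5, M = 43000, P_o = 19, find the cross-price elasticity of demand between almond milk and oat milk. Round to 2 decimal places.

Evaluating quantity at (P, M, P_o) gives Q_d = 7 − 5.93(22.5) + 0.012(43000) + 2.68(19) = 7 − 133.425 + 516 + 50.92 = 440.495.
∂Q_d/∂P_o = +2.68, so E_xy = 2.68·(19/440.495) ≈ 0.12.
E_xy > 0: the goods are substitutes.

0.12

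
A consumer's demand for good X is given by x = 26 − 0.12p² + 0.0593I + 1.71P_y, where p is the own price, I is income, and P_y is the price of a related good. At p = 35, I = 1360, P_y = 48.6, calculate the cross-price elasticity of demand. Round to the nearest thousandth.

Substituting, x = 26 − 0.12(35)² + 0.0593(1360) + 1.71(48.6) = 26 − 147 + 80.648 + 83.106 = 42.754.
∂x/∂P_y = +1.71, so E_xy = 1.71·(48.6/42.754) ≈ 1.944.
E_xy > 0: the goods are substitutes.

1.944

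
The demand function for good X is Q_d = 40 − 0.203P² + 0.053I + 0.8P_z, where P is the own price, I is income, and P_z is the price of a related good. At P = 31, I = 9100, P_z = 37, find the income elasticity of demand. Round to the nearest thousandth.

Evaluating quantity at (P, I, P_z) gives Q_d = 40 − 0.203(31)² + 0.053(9100) + 0.8(37) = 40 − 195.083 + 482.3 + 29.6 = 356.817.
∂Q_d/∂I = +0.053, so E_I = 0.053·(9100/356.817) ≈ 1.352.
E_I > 1: normal good (luxury).

1.352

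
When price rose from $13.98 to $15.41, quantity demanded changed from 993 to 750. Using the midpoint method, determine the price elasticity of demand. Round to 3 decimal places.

-2.865

%ΔQ = (750 − 993)/[(993 + 750)/2] = -243/871.5 ≈ -0.2788.
%Δp = (15.41 − 13.98)/[(13.98 + 15.41)/2] = 1.43/14.695 ≈ 0.0973.
Arc elasticity E = %ΔQ/%Δp ≈ -0.2788/0.0973 ≈ -2.865.
|E| > 1: demand is elastic over this range.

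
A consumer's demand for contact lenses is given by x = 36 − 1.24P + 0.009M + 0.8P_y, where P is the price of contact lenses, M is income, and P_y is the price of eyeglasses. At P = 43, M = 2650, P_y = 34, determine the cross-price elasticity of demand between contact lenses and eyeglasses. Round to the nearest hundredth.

0.81

Evaluating quantity at (P, M, P_y) gives x = 36 − 1.24(43) + 0.009(2650) + 0.8(34) = 36 − 53.32 + 23.85 + 27.2 = 33.73.
∂x/∂P_y = +0.8, so E_xy = 0.8·(34/33.73) ≈ 0.81.
E_xy > 0: the goods are substitutes.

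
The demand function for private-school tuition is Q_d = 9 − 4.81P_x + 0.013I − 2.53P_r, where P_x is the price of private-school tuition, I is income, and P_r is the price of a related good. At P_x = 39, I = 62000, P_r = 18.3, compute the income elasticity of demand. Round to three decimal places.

Q_d = 9 − 4.81(39) + 0.013(62000) − 2.53(18.3) = 9 − 187.59 + 806 − 46.299 = 581.111.
∂Q_d/∂I = +0.013, so E_I = 0.013·(62000/581.111) ≈ 1.387.
E_I > 1: normal good (luxury).

1.387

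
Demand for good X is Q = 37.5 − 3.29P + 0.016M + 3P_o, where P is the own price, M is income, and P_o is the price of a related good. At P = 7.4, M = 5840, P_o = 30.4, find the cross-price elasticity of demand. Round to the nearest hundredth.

Q = 37.5 − 3.29(7.4) + 0.016(5840) + 3(30.4) = 37.5 − 24.346 + 93.44 + 91.2 = 197.794.
∂Q/∂P_o = +3, so E_xy = 3·(30.4/197.794) ≈ 0.46.
E_xy > 0: the goods are substitutes.

0.46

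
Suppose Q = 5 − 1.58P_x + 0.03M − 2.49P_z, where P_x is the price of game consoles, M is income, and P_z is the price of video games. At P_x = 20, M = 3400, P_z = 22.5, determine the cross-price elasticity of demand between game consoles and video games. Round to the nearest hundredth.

Evaluating quantity at (P_x, M, P_z) gives Q = 5 − 1.58(20) + 0.03(3400) − 2.49(22.5) = 5 − 31.6 + 102 − 56.025 = 19.375.
∂Q/∂P_z = −2.49, so E_xy = -2.49·(22.5/19.375) ≈ -2.89.
E_xy < 0: the goods are complements.

-2.89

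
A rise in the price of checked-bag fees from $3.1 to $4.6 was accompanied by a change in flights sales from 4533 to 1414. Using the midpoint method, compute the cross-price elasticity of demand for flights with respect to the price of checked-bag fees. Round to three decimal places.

-2.692

%ΔQ_x = (1414 − 4533)/[(4533+1414)/2] = -3119/2973.5 ≈ -1.0489.
%ΔP_y = (4.6 − 3.1)/[(3.1+4.6)/2] ≈ 0.3896.
E_xy = -1.0489/0.3896 ≈ -2.692.
E_xy < 0, so flights and checked-bag fees are complements.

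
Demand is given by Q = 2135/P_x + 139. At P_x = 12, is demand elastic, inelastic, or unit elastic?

inelastic

At P_x = 12, Q = 316.9167.
dQ/dP_x = −2135/P_x² = −14.8264.
Point elasticity E = (dQ/dP_x)·(P_x/Q) = -14.8264 × 12/316.9167 ≈ -0.561.
|E| ≈ 0.561 < 1, so demand is inelastic.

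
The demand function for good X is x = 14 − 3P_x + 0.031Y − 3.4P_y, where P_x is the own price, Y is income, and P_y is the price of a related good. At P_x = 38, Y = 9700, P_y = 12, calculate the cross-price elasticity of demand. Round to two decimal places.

x = 14 − 3(38) + 0.031(9700) − 3.4(12) = 14 − 114 + 300.7 − 40.8 = 159.9.
∂x/∂P_y = −3.4, so E_xy = -3.4·(12/159.9) ≈ -0.26.
E_xy < 0: the goods are complements.

-0.26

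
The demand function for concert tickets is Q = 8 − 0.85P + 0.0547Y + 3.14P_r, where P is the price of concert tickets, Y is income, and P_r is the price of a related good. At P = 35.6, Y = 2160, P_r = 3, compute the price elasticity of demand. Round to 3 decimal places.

-0.287

First evaluate Q: 8 − 0.85(35.6) + 0.0547(2160) + 3.14(3) = 8 − 30.26 + 118.152 + 9.42 = 105.312.
∂Q/∂P = −0.85, so E_p = (−0.85)·(35.6/105.312) ≈ -0.287.
|E_p| < 1: demand is inelastic.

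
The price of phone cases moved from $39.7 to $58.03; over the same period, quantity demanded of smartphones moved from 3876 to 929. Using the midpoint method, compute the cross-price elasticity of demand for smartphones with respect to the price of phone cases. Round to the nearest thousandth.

-3.270

%ΔQ_x = (929 − 3876)/[(3876+929)/2] = -2947/2402.5 ≈ -1.2266.
%ΔP_y = (58.03 − 39.7)/[(39.7+58.03)/2] ≈ 0.3751.
E_xy = -1.2266/0.3751 ≈ -3.270.
E_xy < 0, so smartphones and phone cases are complements.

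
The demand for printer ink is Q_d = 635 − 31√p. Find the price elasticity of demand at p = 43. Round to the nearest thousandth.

At p = 43, Q_d = 431.7194.
dQ_d/dp = −31/(2√p) = −31/(2·6.5574).
Point elasticity E = (dQ_d/dp)·(p/Q_d) = -2.3637 × 43/431.7194 ≈ -0.235.
|E| < 1, so demand is inelastic at this price.

-0.235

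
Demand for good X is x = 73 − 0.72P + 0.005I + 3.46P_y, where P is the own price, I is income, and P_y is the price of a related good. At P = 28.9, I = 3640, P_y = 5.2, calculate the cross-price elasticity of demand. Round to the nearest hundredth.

At the given point, x = 73 − 0.72(28.9) + 0.005(3640) + 3.46(5.2) = 73 − 20.808 + 18.2 + 17.992 = 88.384.
∂x/∂P_y = +3.46, so E_xy = 3.46·(5.2/88.384) ≈ 0.20.
E_xy > 0: the goods are substitutes.

0.20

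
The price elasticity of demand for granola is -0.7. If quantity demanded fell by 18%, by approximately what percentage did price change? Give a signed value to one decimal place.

25.7

%ΔQ ≈ E × %ΔP ⇒ %ΔP = %ΔQ / E = (-18%)/(-0.7) ≈ 25.7%.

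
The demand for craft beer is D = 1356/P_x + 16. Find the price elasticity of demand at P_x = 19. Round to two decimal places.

-0.82

At P_x = 19, D = 87.3684.
dD/dP_x = −1356/P_x² = −3.7562.
Point elasticity E = (dD/dP_x)·(P_x/D) = -3.7562 × 19/87.3684 ≈ -0.82.
|E| < 1, so demand is inelastic at this price.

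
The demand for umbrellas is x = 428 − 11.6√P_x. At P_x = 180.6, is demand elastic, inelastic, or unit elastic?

inelastic

At P_x = 180.6, x = 272.1105.
dx/dP_x = −11.6/(2√P_x) = −11.6/(2·13.4387).
Point elasticity E = (dx/dP_x)·(P_x/x) = -0.4316 × 180.6/272.1105 ≈ -0.286.
|E| ≈ 0.286 < 1, so demand is inelastic.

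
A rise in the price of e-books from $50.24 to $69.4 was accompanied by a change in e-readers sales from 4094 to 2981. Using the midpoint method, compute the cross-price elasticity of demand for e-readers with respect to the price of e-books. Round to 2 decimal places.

%ΔQ_x = (2981 − 4094)/[(4094+2981)/2] = -1113/3537.5 ≈ -0.3146.
%ΔP_y = (69.4 − 50.24)/[(50.24+69.4)/2] ≈ 0.3203.
E_xy = -0.3146/0.3203 ≈ -0.98.
E_xy < 0, so e-readers and e-books are complements.

-0.98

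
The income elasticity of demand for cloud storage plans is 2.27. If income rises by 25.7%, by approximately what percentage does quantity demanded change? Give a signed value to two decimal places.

58.34

%ΔQ ≈ E × %ΔI = (2.27) × (25.7%) ≈ 58.34%.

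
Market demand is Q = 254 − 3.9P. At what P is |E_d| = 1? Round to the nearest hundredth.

32.56

For linear demand Q = a − bP, E = −bP/(a − bP). |E| = 1 ⇒ bP = a − bP ⇒ P = a/(2b).
P = 254/(2·3.9) ≈ 32.56.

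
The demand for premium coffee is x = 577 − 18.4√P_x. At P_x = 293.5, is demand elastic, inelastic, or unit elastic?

inelastic

At P_x = 293.5, x = 261.7741.
dx/dP_x = −18.4/(2√P_x) = −18.4/(2·17.1318).
Point elasticity E = (dx/dP_x)·(P_x/x) = -0.537 × 293.5/261.7741 ≈ -0.602.
|E| ≈ 0.602 < 1, so demand is inelastic.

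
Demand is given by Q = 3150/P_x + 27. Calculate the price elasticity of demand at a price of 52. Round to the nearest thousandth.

-0.692

At P_x = 52, Q = 87.5769.
dQ/dP_x = −3150/P_x² = −1.1649.
Point elasticity E = (dQ/dP_x)·(P_x/Q) = -1.1649 × 52/87.5769 ≈ -0.692.
|E| < 1, so demand is inelastic at this price.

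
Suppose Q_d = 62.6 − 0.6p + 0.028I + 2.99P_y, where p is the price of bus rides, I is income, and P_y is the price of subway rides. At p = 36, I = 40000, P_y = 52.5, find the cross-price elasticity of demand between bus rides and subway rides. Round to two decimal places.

0.12

Evaluating quantity at (p, I, P_y) gives Q_d = 62.6 − 0.6(36) + 0.028(40000) + 2.99(52.5) = 62.6 − 21.6 + 1120 + 156.975 = 1317.975.
∂Q_d/∂P_y = +2.99, so E_xy = 2.99·(52.5/1317.975) ≈ 0.12.
E_xy > 0: the goods are substitutes.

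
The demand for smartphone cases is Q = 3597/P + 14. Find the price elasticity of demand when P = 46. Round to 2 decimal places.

-0.85

At P = 46, Q = 92.1957.
dQ/dP = −3597/P² = −1.6999.
Point elasticity E = (dQ/dP)·(P/Q) = -1.6999 × 46/92.1957 ≈ -0.85.
|E| < 1, so demand is inelastic at this price.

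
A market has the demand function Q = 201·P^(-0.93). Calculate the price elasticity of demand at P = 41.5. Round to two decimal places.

-0.93

For a Cobb–Douglas (constant-elasticity) form Q = A·P^α·…, the elasticity with respect to P equals the exponent α at every point.
Here the exponent on P is -0.93, so the price elasticity of demand is -0.93.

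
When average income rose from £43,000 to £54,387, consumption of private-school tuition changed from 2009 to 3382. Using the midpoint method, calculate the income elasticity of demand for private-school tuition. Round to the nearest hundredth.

2.18

%ΔQ = (3382 − 2009)/[(2009+3382)/2] = 1373/2695.5 ≈ 0.5094.
%ΔM = (54,387 − 43,000)/[(43,000+54,387)/2] = 11387/48693.5 ≈ 0.2339.
E_I = %ΔQ/%ΔM ≈ 2.18.
E_I > 1: normal good (luxury).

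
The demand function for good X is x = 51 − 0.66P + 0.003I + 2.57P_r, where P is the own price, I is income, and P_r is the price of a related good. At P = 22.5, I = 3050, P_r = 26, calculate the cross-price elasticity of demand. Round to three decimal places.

0.596

First evaluate x: 51 − 0.66(22.5) + 0.003(3050) + 2.57(26) = 51 − 14.85 + 9.15 + 66.82 = 112.12.
∂x/∂P_r = +2.57, so E_xy = 2.57·(26/112.12) ≈ 0.596.
E_xy > 0: the goods are substitutes.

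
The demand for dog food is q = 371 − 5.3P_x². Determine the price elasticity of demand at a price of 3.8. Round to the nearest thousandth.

-0.520

At P_x = 3.8, q = 294.468.
dq/dP_x = −2·5.3·P_x = −40.28.
Point elasticity E = (dq/dP_x)·(P_x/q) = -40.28 × 3.8/294.468 ≈ -0.520.
|E| < 1, so demand is inelastic at this price.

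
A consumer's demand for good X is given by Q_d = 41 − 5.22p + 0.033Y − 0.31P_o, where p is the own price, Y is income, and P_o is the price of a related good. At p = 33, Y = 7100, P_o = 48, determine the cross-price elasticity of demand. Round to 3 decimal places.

At the given point, Q_d = 41 − 5.22(33) + 0.033(7100) − 0.31(48) = 41 − 172.26 + 234.3 − 14.88 = 88.16.
∂Q_d/∂P_o = −0.31, so E_xy = -0.31·(48/88.16) ≈ -0.169.
E_xy < 0: the goods are complements.

-0.169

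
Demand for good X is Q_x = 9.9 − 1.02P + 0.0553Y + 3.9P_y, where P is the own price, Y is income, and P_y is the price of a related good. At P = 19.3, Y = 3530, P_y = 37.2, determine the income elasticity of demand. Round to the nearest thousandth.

0.591

Substituting, Q_x = 9.9 − 1.02(19.3) + 0.0553(3530) + 3.9(37.2) = 9.9 − 19.686 + 195.209 + 145.08 = 330.503.
∂Q_x/∂Y = +0.0553, so E_I = 0.0553·(3530/330.503) ≈ 0.591.
E_I ∈ (0,1): normal good (necessity).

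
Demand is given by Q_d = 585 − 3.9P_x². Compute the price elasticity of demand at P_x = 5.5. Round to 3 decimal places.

-0.505

At P_x = 5.5, Q_d = 467.025.
dQ_d/dP_x = −2·3.9·P_x = −42.9.
Point elasticity E = (dQ_d/dP_x)·(P_x/Q_d) = -42.9 × 5.5/467.025 ≈ -0.505.
|E| < 1, so demand is inelastic at this price.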